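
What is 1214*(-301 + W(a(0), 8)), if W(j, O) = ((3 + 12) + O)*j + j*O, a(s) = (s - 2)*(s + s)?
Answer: -365414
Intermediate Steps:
a(s) = 2*s*(-2 + s) (a(s) = (-2 + s)*(2*s) = 2*s*(-2 + s))
W(j, O) = O*j + j*(15 + O) (W(j, O) = (15 + O)*j + O*j = j*(15 + O) + O*j = O*j + j*(15 + O))
1214*(-301 + W(a(0), 8)) = 1214*(-301 + (2*0*(-2 + 0))*(15 + 2*8)) = 1214*(-301 + (2*0*(-2))*(15 + 16)) = 1214*(-301 + 0*31) = 1214*(-301 + 0) = 1214*(-301) = -365414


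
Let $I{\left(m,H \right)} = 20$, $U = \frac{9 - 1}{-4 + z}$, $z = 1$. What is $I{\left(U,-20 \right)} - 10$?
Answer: $10$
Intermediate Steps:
$U = - \frac{8}{3}$ ($U = \frac{9 - 1}{-4 + 1} = \frac{8}{-3} = 8 \left(- \frac{1}{3}\right) = - \frac{8}{3} \approx -2.6667$)
$I{\left(U,-20 \right)} - 10 = 20 - 10 = 10$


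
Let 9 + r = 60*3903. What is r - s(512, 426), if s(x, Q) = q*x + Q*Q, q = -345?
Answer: 229335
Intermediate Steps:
r = 234171 (r = -9 + 60*3903 = -9 + 234180 = 234171)
s(x, Q) = Q² - 345*x (s(x, Q) = -345*x + Q*Q = -345*x + Q² = Q² - 345*x)
r - s(512, 426) = 234171 - (426² - 345*512) = 234171 - (181476 - 176640) = 234171 - 1*4836 = 234171 - 4836 = 229335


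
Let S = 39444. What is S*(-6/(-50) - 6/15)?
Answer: -276108/25 ≈ -11044.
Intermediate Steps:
S*(-6/(-50) - 6/15) = 39444*(-6/(-50) - 6/15) = 39444*(-6*(-1/50) - 6*1/15) = 39444*(3/25 - ⅖) = 39444*(-7/25) = -276108/25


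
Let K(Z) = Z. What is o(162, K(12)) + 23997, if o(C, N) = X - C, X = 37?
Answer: 23872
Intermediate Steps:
o(C, N) = 37 - C
o(162, K(12)) + 23997 = (37 - 1*162) + 23997 = (37 - 162) + 23997 = -125 + 23997 = 23872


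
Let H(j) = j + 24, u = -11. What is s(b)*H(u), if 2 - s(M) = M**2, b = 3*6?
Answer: -4186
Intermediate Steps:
H(j) = 24 + j
b = 18
s(M) = 2 - M**2
s(b)*H(u) = (2 - 1*18**2)*(24 - 11) = (2 - 1*324)*13 = (2 - 324)*13 = -322*13 = -4186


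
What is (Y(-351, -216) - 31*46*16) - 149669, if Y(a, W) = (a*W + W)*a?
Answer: -26708085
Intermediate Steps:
Y(a, W) = a*(W + W*a) (Y(a, W) = (W*a + W)*a = (W + W*a)*a = a*(W + W*a))
(Y(-351, -216) - 31*46*16) - 149669 = (-216*(-351)*(1 - 351) - 31*46*16) - 149669 = (-216*(-351)*(-350) - 1426*16) - 149669 = (-26535600 - 22816) - 149669 = -26558416 - 149669 = -26708085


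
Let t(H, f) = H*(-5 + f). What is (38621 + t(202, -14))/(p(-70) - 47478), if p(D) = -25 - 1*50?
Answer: -34783/47553 ≈ -0.73146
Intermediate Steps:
p(D) = -75 (p(D) = -25 - 50 = -75)
(38621 + t(202, -14))/(p(-70) - 47478) = (38621 + 202*(-5 - 14))/(-75 - 47478) = (38621 + 202*(-19))/(-47553) = (38621 - 3838)*(-1/47553) = 34783*(-1/47553) = -34783/47553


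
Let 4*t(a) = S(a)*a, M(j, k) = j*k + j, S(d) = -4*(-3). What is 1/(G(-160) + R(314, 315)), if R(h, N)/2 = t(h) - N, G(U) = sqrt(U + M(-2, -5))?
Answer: 33/41386 - I*sqrt(38)/786334 ≈ 0.00079737 - 7.8394e-6*I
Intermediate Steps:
S(d) = 12
M(j, k) = j + j*k
t(a) = 3*a (t(a) = (12*a)/4 = 3*a)
G(U) = sqrt(8 + U) (G(U) = sqrt(U - 2*(1 - 5)) = sqrt(U - 2*(-4)) = sqrt(U + 8) = sqrt(8 + U))
R(h, N) = -2*N + 6*h (R(h, N) = 2*(3*h - N) = 2*(-N + 3*h) = -2*N + 6*h)
1/(G(-160) + R(314, 315)) = 1/(sqrt(8 - 160) + (-2*315 + 6*314)) = 1/(sqrt(-152) + (-630 + 1884)) = 1/(2*I*sqrt(38) + 1254) = 1/(1254 + 2*I*sqrt(38))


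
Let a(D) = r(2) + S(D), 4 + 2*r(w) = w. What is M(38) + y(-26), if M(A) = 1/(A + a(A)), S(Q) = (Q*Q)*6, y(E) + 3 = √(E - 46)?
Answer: -26102/8701 + 6*I*√2 ≈ -2.9999 + 8.4853*I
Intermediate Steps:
r(w) = -2 + w/2
y(E) = -3 + √(-46 + E) (y(E) = -3 + √(E - 46) = -3 + √(-46 + E))
S(Q) = 6*Q² (S(Q) = Q²*6 = 6*Q²)
a(D) = -1 + 6*D² (a(D) = (-2 + (½)*2) + 6*D² = (-2 + 1) + 6*D² = -1 + 6*D²)
M(A) = 1/(-1 + A + 6*A²) (M(A) = 1/(A + (-1 + 6*A²)) = 1/(-1 + A + 6*A²))
M(38) + y(-26) = 1/(-1 + 38 + 6*38²) + (-3 + √(-46 - 26)) = 1/(-1 + 38 + 6*1444) + (-3 + √(-72)) = 1/(-1 + 38 + 8664) + (-3 + 6*I*√2) = 1/8701 + (-3 + 6*I*√2) = -26102/8701 + 6*I*√2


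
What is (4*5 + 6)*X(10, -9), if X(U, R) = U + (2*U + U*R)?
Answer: -1560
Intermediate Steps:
X(U, R) = 3*U + R*U (X(U, R) = U + (2*U + R*U) = 3*U + R*U)
(4*5 + 6)*X(10, -9) = (4*5 + 6)*(10*(3 - 9)) = (20 + 6)*(10*(-6)) = 26*(-60) = -1560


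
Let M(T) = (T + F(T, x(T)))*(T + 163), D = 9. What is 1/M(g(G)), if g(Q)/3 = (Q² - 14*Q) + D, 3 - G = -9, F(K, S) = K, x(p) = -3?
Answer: -1/10620 ≈ -9.4162e-5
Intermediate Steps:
G = 12 (G = 3 - 1*(-9) = 3 + 9 = 12)
g(Q) = 27 - 42*Q + 3*Q² (g(Q) = 3*((Q² - 14*Q) + 9) = 3*(9 + Q² - 14*Q) = 27 - 42*Q + 3*Q²)
M(T) = 2*T*(163 + T) (M(T) = (T + T)*(T + 163) = (2*T)*(163 + T) = 2*T*(163 + T))
1/M(g(G)) = 1/(2*(27 - 42*12 + 3*12²)*(163 + (27 - 42*12 + 3*12²))) = 1/(2*(27 - 504 + 3*144)*(163 + (27 - 504 + 3*144))) = 1/(2*(27 - 504 + 432)*(163 + (27 - 504 + 432))) = 1/(2*(-45)*(163 - 45)) = 1/(2*(-45)*118) = 1/(-10620) = -1/10620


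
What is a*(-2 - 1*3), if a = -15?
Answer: 75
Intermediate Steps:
a*(-2 - 1*3) = -15*(-2 - 1*3) = -15*(-2 - 3) = -15*(-5) = 75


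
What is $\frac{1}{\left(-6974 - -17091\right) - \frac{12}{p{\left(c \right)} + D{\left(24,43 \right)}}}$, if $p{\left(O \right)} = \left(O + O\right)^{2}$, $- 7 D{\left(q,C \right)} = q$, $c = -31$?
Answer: $\frac{6721}{67996336} \approx 9.8844 \cdot 10^{-5}$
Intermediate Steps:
$D{\left(q,C \right)} = - \frac{q}{7}$
$p{\left(O \right)} = 4 O^{2}$ ($p{\left(O \right)} = \left(2 O\right)^{2} = 4 O^{2}$)
$\frac{1}{\left(-6974 - -17091\right) - \frac{12}{p{\left(c \right)} + D{\left(24,43 \right)}}} = \frac{1}{\left(-6974 - -17091\right) - \frac{12}{4 \left(-31\right)^{2} - \frac{24}{7}}} = \frac{1}{\left(-6974 + 17091\right) - \frac{12}{4 \cdot 961 - \frac{24}{7}}} = \frac{1}{10117 - \frac{12}{3844 - \frac{24}{7}}} = \frac{1}{10117 - \frac{12}{\frac{26884}{7}}} = \frac{1}{10117 - \frac{21}{6721}} = \frac{1}{\frac{67996336}{6721}} = \frac{6721}{67996336}$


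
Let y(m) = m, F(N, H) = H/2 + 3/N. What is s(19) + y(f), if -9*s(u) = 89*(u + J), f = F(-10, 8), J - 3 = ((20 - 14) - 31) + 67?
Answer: -56627/90 ≈ -629.19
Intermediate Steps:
F(N, H) = H/2 + 3/N (F(N, H) = H*(½) + 3/N = H/2 + 3/N)
J = 45 (J = 3 + (((20 - 14) - 31) + 67) = 3 + ((6 - 31) + 67) = 3 + (-25 + 67) = 3 + 42 = 45)
f = 37/10 (f = (½)*8 + 3/(-10) = 4 + 3*(-⅒) = 4 - 3/10 = 37/10 ≈ 3.7000)
s(u) = -445 - 89*u/9 (s(u) = -89*(u + 45)/9 = -89*(45 + u)/9 = -(4005 + 89*u)/9 = -445 - 89*u/9)
s(19) + y(f) = (-445 - 89/9*19) + 37/10 = (-445 - 1691/9) + 37/10 = -5696/9 + 37/10 = -56627/90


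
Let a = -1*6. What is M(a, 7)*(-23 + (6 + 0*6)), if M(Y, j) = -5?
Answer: 85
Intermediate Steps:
a = -6
M(a, 7)*(-23 + (6 + 0*6)) = -5*(-23 + (6 + 0*6)) = -5*(-23 + (6 + 0)) = -5*(-23 + 6) = -5*(-17) = 85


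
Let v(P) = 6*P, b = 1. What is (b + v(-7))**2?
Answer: 1681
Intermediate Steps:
(b + v(-7))**2 = (1 + 6*(-7))**2 = (1 - 42)**2 = (-41)**2 = 1681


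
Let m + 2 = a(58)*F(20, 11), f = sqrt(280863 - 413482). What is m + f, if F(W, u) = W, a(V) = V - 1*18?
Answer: 798 + I*sqrt(132619) ≈ 798.0 + 364.17*I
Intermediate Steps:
a(V) = -18 + V (a(V) = V - 18 = -18 + V)
f = I*sqrt(132619) (f = sqrt(-132619) = I*sqrt(132619) ≈ 364.17*I)
m = 798 (m = -2 + (-18 + 58)*20 = -2 + 40*20 = -2 + 800 = 798)
m + f = 798 + I*sqrt(132619)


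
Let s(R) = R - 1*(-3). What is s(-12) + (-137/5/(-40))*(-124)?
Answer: -4697/50 ≈ -93.940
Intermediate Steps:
s(R) = 3 + R (s(R) = R + 3 = 3 + R)
s(-12) + (-137/5/(-40))*(-124) = (3 - 12) + (-137/5/(-40))*(-124) = -9 + (-137*1/5*(-1/40))*(-124) = -9 - 137/5*(-1/40)*(-124) = -9 + (137/200)*(-124) = -9 - 4247/50 = -4697/50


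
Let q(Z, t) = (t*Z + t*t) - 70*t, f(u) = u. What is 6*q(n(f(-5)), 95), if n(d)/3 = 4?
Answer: 21090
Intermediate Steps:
n(d) = 12 (n(d) = 3*4 = 12)
q(Z, t) = t² - 70*t + Z*t (q(Z, t) = (Z*t + t²) - 70*t = (t² + Z*t) - 70*t = t² - 70*t + Z*t)
6*q(n(f(-5)), 95) = 6*(95*(-70 + 12 + 95)) = 6*(95*37) = 6*3515 = 21090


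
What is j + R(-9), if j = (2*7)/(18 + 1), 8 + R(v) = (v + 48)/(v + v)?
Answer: -1075/114 ≈ -9.4298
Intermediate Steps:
R(v) = -8 + (48 + v)/(2*v) (R(v) = -8 + (v + 48)/(v + v) = -8 + (48 + v)/((2*v)) = -8 + (48 + v)*(1/(2*v)) = -8 + (48 + v)/(2*v))
j = 14/19 ≈ 0.73684
j + R(-9) = 14/19 + (-15/2 + 24/(-9)) = 14/19 + (-15/2 + 24*(-⅑)) = 14/19 + (-15/2 - 8/3) = 14/19 - 61/6 = -1075/114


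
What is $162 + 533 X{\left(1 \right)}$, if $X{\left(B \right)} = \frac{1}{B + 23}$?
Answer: $\frac{4421}{24} \approx 184.21$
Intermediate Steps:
$X{\left(B \right)} = \frac{1}{23 + B}$
$162 + 533 X{\left(1 \right)} = 162 + \frac{533}{23 + 1} = 162 + \frac{533}{24} = \frac{4421}{24}$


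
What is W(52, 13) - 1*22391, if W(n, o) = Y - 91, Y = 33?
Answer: -22449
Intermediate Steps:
W(n, o) = -58 (W(n, o) = 33 - 91 = -58)
W(52, 13) - 1*22391 = -58 - 1*22391 = -58 - 22391 = -22449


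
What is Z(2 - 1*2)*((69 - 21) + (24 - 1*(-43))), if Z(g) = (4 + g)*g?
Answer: 0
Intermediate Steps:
Z(g) = g*(4 + g)
Z(2 - 1*2)*((69 - 21) + (24 - 1*(-43))) = ((2 - 1*2)*(4 + (2 - 1*2)))*((69 - 21) + (24 - 1*(-43))) = ((2 - 2)*(4 + (2 - 2)))*(48 + (24 + 43)) = (0*(4 + 0))*(48 + 67) = (0*4)*115 = 0*115 = 0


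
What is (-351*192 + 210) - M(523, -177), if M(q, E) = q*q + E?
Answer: -340534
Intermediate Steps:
M(q, E) = E + q**2 (M(q, E) = q**2 + E = E + q**2)
(-351*192 + 210) - M(523, -177) = (-351*192 + 210) - (-177 + 523**2) = (-67392 + 210) - (-177 + 273529) = -67182 - 1*273352 = -67182 - 273352 = -340534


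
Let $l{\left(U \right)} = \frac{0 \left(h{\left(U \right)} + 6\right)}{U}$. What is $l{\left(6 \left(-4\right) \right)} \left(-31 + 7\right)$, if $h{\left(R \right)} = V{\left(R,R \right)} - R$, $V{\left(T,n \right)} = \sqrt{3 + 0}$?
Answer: $0$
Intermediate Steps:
$V{\left(T,n \right)} = \sqrt{3}$
$h{\left(R \right)} = \sqrt{3} - R$
$l{\left(U \right)} = 0$ ($l{\left(U \right)} = \frac{0 \left(\left(\sqrt{3} - U\right) + 6\right)}{U} = \frac{0 \left(6 + \sqrt{3} - U\right)}{U} = \frac{0}{U} = 0$)
$l{\left(6 \left(-4\right) \right)} \left(-31 + 7\right) = 0 \left(-31 + 7\right) = 0 \left(-24\right) = 0$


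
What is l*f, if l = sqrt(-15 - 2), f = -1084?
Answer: -1084*I*sqrt(17) ≈ -4469.4*I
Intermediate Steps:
l = I*sqrt(17) (l = sqrt(-17) = I*sqrt(17) ≈ 4.1231*I)
l*f = (I*sqrt(17))*(-1084) = -1084*I*sqrt(17)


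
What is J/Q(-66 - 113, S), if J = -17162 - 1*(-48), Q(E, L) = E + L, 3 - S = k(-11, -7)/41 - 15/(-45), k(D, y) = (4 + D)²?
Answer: 1052511/10918 ≈ 96.401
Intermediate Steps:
S = 181/123 (S = 3 - ((4 - 11)²/41 - 15/(-45)) = 3 - ((-7)²*(1/41) - 15*(-1/45)) = 3 - (49*(1/41) + ⅓) = 3 - (49/41 + ⅓) = 3 - 1*188/123 = 3 - 188/123 = 181/123 ≈ 1.4715)
J = -17114 (J = -17162 + 48 = -17114)
J/Q(-66 - 113, S) = -17114/((-66 - 113) + 181/123) = -17114/(-179 + 181/123) = -17114/(-21836/123) = -17114*(-123/21836) = 1052511/10918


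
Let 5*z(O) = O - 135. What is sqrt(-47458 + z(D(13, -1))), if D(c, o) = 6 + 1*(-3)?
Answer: I*sqrt(1187110)/5 ≈ 217.91*I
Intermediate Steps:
D(c, o) = 3 (D(c, o) = 6 - 3 = 3)
z(O) = -27 + O/5 (z(O) = (O - 135)/5 = (-135 + O)/5 = -27 + O/5)
sqrt(-47458 + z(D(13, -1))) = sqrt(-47458 + (-27 + (1/5)*3)) = sqrt(-47458 + (-27 + 3/5)) = sqrt(-47458 - 132/5) = sqrt(-237422/5) = I*sqrt(1187110)/5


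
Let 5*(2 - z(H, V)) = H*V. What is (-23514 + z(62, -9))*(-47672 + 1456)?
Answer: 5407364432/5 ≈ 1.0815e+9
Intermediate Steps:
z(H, V) = 2 - H*V/5
(-23514 + z(62, -9))*(-47672 + 1456) = (-23514 + (2 - ⅕*62*(-9)))*(-47672 + 1456) = (-23514 + (2 + 558/5))*(-46216) = (-23514 + 568/5)*(-46216) = -117002/5*(-46216) = 5407364432/5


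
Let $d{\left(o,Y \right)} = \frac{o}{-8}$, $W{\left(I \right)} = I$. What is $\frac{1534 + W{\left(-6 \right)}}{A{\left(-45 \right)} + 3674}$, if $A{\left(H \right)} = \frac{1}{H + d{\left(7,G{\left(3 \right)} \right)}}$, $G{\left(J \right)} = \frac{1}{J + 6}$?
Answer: $\frac{280388}{674175} \approx 0.4159$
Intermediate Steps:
$G{\left(J \right)} = \frac{1}{6 + J}$
$d{\left(o,Y \right)} = - \frac{o}{8}$ ($d{\left(o,Y \right)} = o \left(- \frac{1}{8}\right) = - \frac{o}{8}$)
$A{\left(H \right)} = \frac{1}{- \frac{7}{8} + H}$ ($A{\left(H \right)} = \frac{1}{H - \frac{7}{8}} = \frac{1}{- \frac{7}{8} + H}$)
$\frac{1534 + W{\left(-6 \right)}}{A{\left(-45 \right)} + 3674} = \frac{1534 - 6}{\frac{8}{-7 + 8 \left(-45\right)} + 3674} = \frac{1528}{\frac{8}{-7 - 360} + 3674} = \frac{1528}{\frac{8}{-367} + 3674} = \frac{1528}{8 \left(- \frac{1}{367}\right) + 3674} = \frac{1528}{- \frac{8}{367} + 3674} = \frac{1528}{\frac{1348350}{367}} = 1528 \cdot \frac{367}{1348350} = \frac{280388}{674175}$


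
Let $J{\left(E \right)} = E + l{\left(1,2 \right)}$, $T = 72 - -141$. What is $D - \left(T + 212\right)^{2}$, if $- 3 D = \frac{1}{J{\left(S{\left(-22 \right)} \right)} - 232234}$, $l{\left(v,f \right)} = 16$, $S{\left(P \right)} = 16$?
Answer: $- \frac{125824458749}{696606} \approx -1.8063 \cdot 10^{5}$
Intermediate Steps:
$T = 213$ ($T = 72 + 141 = 213$)
$J{\left(E \right)} = 16 + E$ ($J{\left(E \right)} = E + 16 = 16 + E$)
$D = \frac{1}{696606}$ ($D = - \frac{1}{3 \left(\left(16 + 16\right) - 232234\right)} = - \frac{1}{3 \left(32 - 232234\right)} = - \frac{1}{3 \left(-232202\right)} = \left(- \frac{1}{3}\right) \left(- \frac{1}{232202}\right) = \frac{1}{696606} \approx 1.4355 \cdot 10^{-6}$)
$D - \left(T + 212\right)^{2} = \frac{1}{696606} - \left(213 + 212\right)^{2} = \frac{1}{696606} - 425^{2} = \frac{1}{696606} - 180625 = - \frac{125824458749}{696606}$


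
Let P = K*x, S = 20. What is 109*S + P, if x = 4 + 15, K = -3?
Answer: 2123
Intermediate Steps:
x = 19
P = -57 (P = -3*19 = -57)
109*S + P = 109*20 - 57 = 2180 - 57 = 2123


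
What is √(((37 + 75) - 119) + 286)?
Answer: 3*√31 ≈ 16.703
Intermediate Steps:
√(((37 + 75) - 119) + 286) = √((112 - 119) + 286) = √(-7 + 286) = √279 = 3*√31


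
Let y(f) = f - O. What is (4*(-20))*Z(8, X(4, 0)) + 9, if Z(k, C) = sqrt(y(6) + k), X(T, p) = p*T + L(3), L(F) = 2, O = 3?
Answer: 9 - 80*sqrt(11) ≈ -256.33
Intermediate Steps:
y(f) = -3 + f (y(f) = f - 1*3 = f - 3 = -3 + f)
X(T, p) = 2 + T*p (X(T, p) = p*T + 2 = T*p + 2 = 2 + T*p)
Z(k, C) = sqrt(3 + k) (Z(k, C) = sqrt((-3 + 6) + k) = sqrt(3 + k))
(4*(-20))*Z(8, X(4, 0)) + 9 = (4*(-20))*sqrt(3 + 8) + 9 = -80*sqrt(11) + 9 = 9 - 80*sqrt(11)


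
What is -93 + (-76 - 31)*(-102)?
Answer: 10821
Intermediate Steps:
-93 + (-76 - 31)*(-102) = -93 - 107*(-102) = -93 + 10914 = 10821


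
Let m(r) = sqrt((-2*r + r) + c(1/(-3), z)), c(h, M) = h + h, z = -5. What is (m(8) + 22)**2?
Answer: (66 + I*sqrt(78))**2/9 ≈ 475.33 + 129.53*I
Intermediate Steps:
c(h, M) = 2*h
m(r) = sqrt(-2/3 - r) (m(r) = sqrt((-2*r + r) + 2/(-3)) = sqrt(-r + 2*(-1/3)) = sqrt(-r - 2/3) = sqrt(-2/3 - r))
(m(8) + 22)**2 = (sqrt(-6 - 9*8)/3 + 22)**2 = (sqrt(-6 - 72)/3 + 22)**2 = (sqrt(-78)/3 + 22)**2 = ((I*sqrt(78))/3 + 22)**2 = (I*sqrt(78)/3 + 22)**2 = (22 + I*sqrt(78)/3)**2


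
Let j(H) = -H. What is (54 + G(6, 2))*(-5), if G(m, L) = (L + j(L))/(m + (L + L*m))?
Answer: -270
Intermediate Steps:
G(m, L) = 0 (G(m, L) = (L - L)/(m + (L + L*m)) = 0/(L + m + L*m) = 0)
(54 + G(6, 2))*(-5) = (54 + 0)*(-5) = 54*(-5) = -270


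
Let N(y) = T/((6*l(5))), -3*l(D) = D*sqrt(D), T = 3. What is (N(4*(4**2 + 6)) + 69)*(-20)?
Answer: -1380 + 6*sqrt(5)/5 ≈ -1377.3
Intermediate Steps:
l(D) = -D**(3/2)/3 (l(D) = -D*sqrt(D)/3 = -D**(3/2)/3)
N(y) = -3*sqrt(5)/50 (N(y) = 3/((6*(-5*sqrt(5)/3))) = 3/((-10*sqrt(5))) = 3*(-sqrt(5)/50) = -3*sqrt(5)/50)
(N(4*(4**2 + 6)) + 69)*(-20) = (-3*sqrt(5)/50 + 69)*(-20) = (69 - 3*sqrt(5)/50)*(-20) = -1380 + 6*sqrt(5)/5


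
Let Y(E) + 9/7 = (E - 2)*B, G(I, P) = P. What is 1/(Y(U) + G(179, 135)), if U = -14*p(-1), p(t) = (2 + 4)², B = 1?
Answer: -7/2606 ≈ -0.0026861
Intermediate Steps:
p(t) = 36 (p(t) = 6² = 36)
U = -504 (U = -14*36 = -504)
Y(E) = -23/7 + E (Y(E) = -9/7 + (E - 2)*1 = -9/7 + (-2 + E)*1 = -9/7 + (-2 + E) = -23/7 + E)
1/(Y(U) + G(179, 135)) = 1/((-23/7 - 504) + 135) = 1/(-3551/7 + 135) = 1/(-2606/7) = -7/2606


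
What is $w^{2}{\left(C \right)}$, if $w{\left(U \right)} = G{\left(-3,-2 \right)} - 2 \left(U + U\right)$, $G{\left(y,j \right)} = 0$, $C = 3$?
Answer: $144$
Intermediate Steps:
$w{\left(U \right)} = - 4 U$ ($w{\left(U \right)} = 0 - 2 \left(U + U\right) = 0 - 2 \cdot 2 U = 0 - 4 U = - 4 U$)
$w^{2}{\left(C \right)} = \left(\left(-4\right) 3\right)^{2} = \left(-12\right)^{2} = 144$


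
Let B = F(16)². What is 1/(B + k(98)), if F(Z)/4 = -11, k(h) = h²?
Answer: 1/11540 ≈ 8.6655e-5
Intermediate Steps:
F(Z) = -44 (F(Z) = 4*(-11) = -44)
B = 1936 (B = (-44)² = 1936)
1/(B + k(98)) = 1/(1936 + 98²) = 1/(1936 + 9604) = 1/11540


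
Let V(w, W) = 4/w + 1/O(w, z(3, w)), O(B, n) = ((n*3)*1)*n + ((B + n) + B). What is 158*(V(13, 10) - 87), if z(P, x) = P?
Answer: -4984821/364 ≈ -13695.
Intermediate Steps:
O(B, n) = n + 2*B + 3*n² (O(B, n) = ((3*n)*1)*n + (n + 2*B) = (3*n)*n + (n + 2*B) = 3*n² + (n + 2*B) = n + 2*B + 3*n²)
V(w, W) = 1/(30 + 2*w) + 4/w (V(w, W) = 4/w + 1/(3 + 2*w + 3*3²) = 4/w + 1/(3 + 2*w + 3*9) = 4/w + 1/(3 + 2*w + 27) = 4/w + 1/(30 + 2*w) = 1/(30 + 2*w) + 4/w)
158*(V(13, 10) - 87) = 158*((3/2)*(40 + 3*13)/(13*(15 + 13)) - 87) = 158*((3/2)*(1/13)*(40 + 39)/28 - 87) = 158*((3/2)*(1/13)*(1/28)*79 - 87) = 158*(237/728 - 87) = 158*(-63099/728) = -4984821/364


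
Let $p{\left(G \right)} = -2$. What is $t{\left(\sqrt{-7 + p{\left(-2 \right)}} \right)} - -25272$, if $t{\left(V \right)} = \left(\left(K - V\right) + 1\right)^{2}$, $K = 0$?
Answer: $25264 - 6 i \approx 25264.0 - 6.0 i$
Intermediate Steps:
$t{\left(V \right)} = \left(1 - V\right)^{2}$ ($t{\left(V \right)} = \left(\left(0 - V\right) + 1\right)^{2} = \left(- V + 1\right)^{2} = \left(1 - V\right)^{2}$)
$t{\left(\sqrt{-7 + p{\left(-2 \right)}} \right)} - -25272 = \left(1 - \sqrt{-7 - 2}\right)^{2} - -25272 = \left(1 - \sqrt{-9}\right)^{2} + 25272 = \left(1 - 3 i\right)^{2} + 25272 = 25272 + \left(1 - 3 i\right)^{2}$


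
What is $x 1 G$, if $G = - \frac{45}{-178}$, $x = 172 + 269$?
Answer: $\frac{19845}{178} \approx 111.49$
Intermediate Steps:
$x = 441$
$G = \frac{45}{178}$ ($G = \left(-45\right) \left(- \frac{1}{178}\right) = \frac{45}{178} \approx 0.25281$)
$x 1 G = 441 \cdot 1 \cdot \frac{45}{178} = 441 \cdot \frac{45}{178} = \frac{19845}{178}$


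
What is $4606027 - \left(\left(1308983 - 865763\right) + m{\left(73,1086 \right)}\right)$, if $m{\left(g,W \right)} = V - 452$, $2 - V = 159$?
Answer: $4163416$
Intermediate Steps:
$V = -157$ ($V = 2 - 159 = -157$)
$m{\left(g,W \right)} = -609$ ($m{\left(g,W \right)} = -157 - 452 = -609$)
$4606027 - \left(\left(1308983 - 865763\right) + m{\left(73,1086 \right)}\right) = 4606027 - \left(\left(1308983 - 865763\right) - 609\right) = 4606027 - \left(443220 - 609\right) = 4606027 - 442611 = 4163416$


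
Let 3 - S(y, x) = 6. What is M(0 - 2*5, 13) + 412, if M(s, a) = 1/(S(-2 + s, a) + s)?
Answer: 5355/13 ≈ 411.92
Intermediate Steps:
S(y, x) = -3 (S(y, x) = 3 - 1*6 = 3 - 6 = -3)
M(s, a) = 1/(-3 + s)
M(0 - 2*5, 13) + 412 = 1/(-3 + (0 - 2*5)) + 412 = 1/(-3 + (0 - 10)) + 412 = 1/(-3 - 10) + 412 = 1/(-13) + 412 = -1/13 + 412 = 5355/13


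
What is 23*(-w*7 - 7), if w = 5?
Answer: -966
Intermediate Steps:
23*(-w*7 - 7) = 23*(-1*5*7 - 7) = 23*(-5*7 - 7) = 23*(-35 - 7) = 23*(-42) = -966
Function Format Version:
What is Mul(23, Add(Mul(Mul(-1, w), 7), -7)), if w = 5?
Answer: -966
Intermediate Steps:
Mul(23, Add(Mul(Mul(-1, w), 7), -7)) = Mul(23, Add(Mul(Mul(-1, 5), 7), -7)) = Mul(23, Add(Mul(-5, 7), -7)) = Mul(23, Add(-35, -7)) = Mul(23, -42) = -966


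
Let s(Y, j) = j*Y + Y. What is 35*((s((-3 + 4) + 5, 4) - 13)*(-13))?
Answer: -7735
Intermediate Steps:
s(Y, j) = Y + Y*j (s(Y, j) = Y*j + Y = Y + Y*j)
35*((s((-3 + 4) + 5, 4) - 13)*(-13)) = 35*((((-3 + 4) + 5)*(1 + 4) - 13)*(-13)) = 35*(((1 + 5)*5 - 13)*(-13)) = 35*((6*5 - 13)*(-13)) = 35*((30 - 13)*(-13)) = 35*(17*(-13)) = 35*(-221) = -7735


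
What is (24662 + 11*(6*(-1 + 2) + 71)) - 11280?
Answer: 14229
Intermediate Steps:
(24662 + 11*(6*(-1 + 2) + 71)) - 11280 = (24662 + 11*(6*1 + 71)) - 11280 = (24662 + 11*(6 + 71)) - 11280 = (24662 + 11*77) - 11280 = (24662 + 847) - 11280 = 25509 - 11280 = 14229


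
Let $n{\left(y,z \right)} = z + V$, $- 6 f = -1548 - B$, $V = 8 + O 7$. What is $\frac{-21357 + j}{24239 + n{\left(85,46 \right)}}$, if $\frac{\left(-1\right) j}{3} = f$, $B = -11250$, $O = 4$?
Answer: $- \frac{5502}{8107} \approx -0.67867$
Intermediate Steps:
$V = 36$ ($V = 8 + 4 \cdot 7 = 8 + 28 = 36$)
$f = -1617$ ($f = - \frac{-1548 - -11250}{6} = - \frac{-1548 + 11250}{6} = \left(- \frac{1}{6}\right) 9702 = -1617$)
$n{\left(y,z \right)} = 36 + z$ ($n{\left(y,z \right)} = z + 36 = 36 + z$)
$j = 4851$ ($j = \left(-3\right) \left(-1617\right) = 4851$)
$\frac{-21357 + j}{24239 + n{\left(85,46 \right)}} = \frac{-21357 + 4851}{24239 + \left(36 + 46\right)} = - \frac{16506}{24239 + 82} = - \frac{16506}{24321} = \left(-16506\right) \frac{1}{24321} = - \frac{5502}{8107}$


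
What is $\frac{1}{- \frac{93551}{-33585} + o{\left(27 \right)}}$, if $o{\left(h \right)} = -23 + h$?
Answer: $\frac{33585}{227891} \approx 0.14737$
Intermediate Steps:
$\frac{1}{- \frac{93551}{-33585} + o{\left(27 \right)}} = \frac{1}{- \frac{93551}{-33585} + \left(-23 + 27\right)} = \frac{1}{\left(-93551\right) \left(- \frac{1}{33585}\right) + 4} = \frac{1}{\frac{93551}{33585} + 4} = \frac{1}{\frac{227891}{33585}} = \frac{33585}{227891}$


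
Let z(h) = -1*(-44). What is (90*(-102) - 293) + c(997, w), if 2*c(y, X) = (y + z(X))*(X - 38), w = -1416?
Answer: -766280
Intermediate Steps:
z(h) = 44
c(y, X) = (-38 + X)*(44 + y)/2 (c(y, X) = ((y + 44)*(X - 38))/2 = ((44 + y)*(-38 + X))/2 = ((-38 + X)*(44 + y))/2 = (-38 + X)*(44 + y)/2)
(90*(-102) - 293) + c(997, w) = (90*(-102) - 293) + (-836 - 19*997 + 22*(-1416) + (1/2)*(-1416)*997) = (-9180 - 293) + (-836 - 18943 - 31152 - 705876) = -9473 - 756807 = -766280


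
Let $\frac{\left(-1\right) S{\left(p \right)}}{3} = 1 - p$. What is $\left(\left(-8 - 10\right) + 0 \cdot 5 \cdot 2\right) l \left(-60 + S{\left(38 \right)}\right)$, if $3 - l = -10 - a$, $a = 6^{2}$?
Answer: $-44982$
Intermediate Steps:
$a = 36$
$l = 49$ ($l = 3 - \left(-10 - 36\right) = 3 - -46 = 3 + 46 = 49$)
$S{\left(p \right)} = -3 + 3 p$ ($S{\left(p \right)} = - 3 \left(1 - p\right) = -3 + 3 p$)
$\left(\left(-8 - 10\right) + 0 \cdot 5 \cdot 2\right) l \left(-60 + S{\left(38 \right)}\right) = \left(\left(-8 - 10\right) + 0 \cdot 5 \cdot 2\right) 49 \left(-60 + \left(-3 + 3 \cdot 38\right)\right) = \left(-18 + 0 \cdot 2\right) 49 \left(-60 + \left(-3 + 114\right)\right) = \left(-18 + 0\right) 49 \left(-60 + 111\right) = \left(-18\right) 49 \cdot 51 = \left(-882\right) 51 = -44982$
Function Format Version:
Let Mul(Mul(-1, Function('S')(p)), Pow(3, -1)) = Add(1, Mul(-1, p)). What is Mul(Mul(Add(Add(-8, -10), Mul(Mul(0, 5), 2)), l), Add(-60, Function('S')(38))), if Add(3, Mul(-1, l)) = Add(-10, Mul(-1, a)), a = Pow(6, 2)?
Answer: -44982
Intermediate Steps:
a = 36
l = 49 (l = Add(3, Mul(-1, Add(-10, Mul(-1, 36)))) = Add(3, Mul(-1, Add(-10, -36))) = Add(3, Mul(-1, -46)) = Add(3, 46) = 49)
Function('S')(p) = Add(-3, Mul(3, p)) (Function('S')(p) = Mul(-3, Add(1, Mul(-1, p))) = Add(-3, Mul(3, p)))
Mul(Mul(Add(Add(-8, -10), Mul(Mul(0, 5), 2)), l), Add(-60, Function('S')(38))) = Mul(Mul(Add(Add(-8, -10), Mul(Mul(0, 5), 2)), 49), Add(-60, Add(-3, Mul(3, 38)))) = Mul(Mul(Add(-18, Mul(0, 2)), 49), Add(-60, Add(-3, 114))) = Mul(Mul(Add(-18, 0), 49), Add(-60, 111)) = Mul(Mul(-18, 49), 51) = Mul(-882, 51) = -44982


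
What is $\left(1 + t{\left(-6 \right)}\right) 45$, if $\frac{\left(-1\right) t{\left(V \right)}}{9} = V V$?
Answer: $-14535$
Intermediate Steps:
$t{\left(V \right)} = - 9 V^{2}$ ($t{\left(V \right)} = - 9 V V = - 9 V^{2}$)
$\left(1 + t{\left(-6 \right)}\right) 45 = \left(1 - 9 \left(-6\right)^{2}\right) 45 = \left(1 - 324\right) 45 = \left(-323\right) 45 = -14535$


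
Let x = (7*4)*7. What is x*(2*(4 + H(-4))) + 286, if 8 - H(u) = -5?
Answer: 6950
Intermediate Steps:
H(u) = 13 (H(u) = 8 - 1*(-5) = 8 + 5 = 13)
x = 196 (x = 28*7 = 196)
x*(2*(4 + H(-4))) + 286 = 196*(2*(4 + 13)) + 286 = 196*(2*17) + 286 = 196*34 + 286 = 6664 + 286 = 6950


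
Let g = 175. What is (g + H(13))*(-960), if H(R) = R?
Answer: -180480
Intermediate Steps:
(g + H(13))*(-960) = (175 + 13)*(-960) = 188*(-960) = -180480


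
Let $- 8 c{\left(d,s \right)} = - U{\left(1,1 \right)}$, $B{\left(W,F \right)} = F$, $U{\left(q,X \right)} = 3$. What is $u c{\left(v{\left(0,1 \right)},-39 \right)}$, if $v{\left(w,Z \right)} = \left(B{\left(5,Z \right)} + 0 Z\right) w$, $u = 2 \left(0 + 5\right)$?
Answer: $\frac{15}{4} \approx 3.75$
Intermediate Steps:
$u = 10$ ($u = 2 \cdot 5 = 10$)
$v{\left(w,Z \right)} = Z w$ ($v{\left(w,Z \right)} = \left(Z + 0 Z\right) w = \left(Z + 0\right) w = Z w$)
$c{\left(d,s \right)} = \frac{3}{8}$ ($c{\left(d,s \right)} = - \frac{\left(-1\right) 3}{8} = \left(- \frac{1}{8}\right) \left(-3\right) = \frac{3}{8}$)
$u c{\left(v{\left(0,1 \right)},-39 \right)} = 10 \cdot \frac{3}{8} = \frac{15}{4}$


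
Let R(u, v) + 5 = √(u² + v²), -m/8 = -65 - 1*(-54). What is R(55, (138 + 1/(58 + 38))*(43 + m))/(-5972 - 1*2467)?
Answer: 5/8439 - √3012401191561/810144 ≈ -2.1418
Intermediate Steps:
m = 88 (m = -8*(-65 - 1*(-54)) = -8*(-65 + 54) = -8*(-11) = 88)
R(u, v) = -5 + √(u² + v²)
R(55, (138 + 1/(58 + 38))*(43 + m))/(-5972 - 1*2467) = (-5 + √(55² + ((138 + 1/(58 + 38))*(43 + 88))²))/(-5972 - 1*2467) = (-5 + √(3025 + ((138 + 1/96)*131)²))/(-5972 - 2467) = (-5 + √(3025 + ((138 + 1/96)*131)²))/(-8439) = (-5 + √(3025 + ((13249/96)*131)²))*(-1/8439) = (-5 + √(3025 + (1735619/96)²))*(-1/8439) = (-5 + √(3025 + 3012373313161/9216))*(-1/8439) = (-5 + √(3012401191561/9216))*(-1/8439) = (-5 + √3012401191561/96)*(-1/8439) = 5/8439 - √3012401191561/810144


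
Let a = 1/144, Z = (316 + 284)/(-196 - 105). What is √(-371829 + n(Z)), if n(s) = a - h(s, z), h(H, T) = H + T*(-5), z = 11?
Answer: I*√4850339752055/3612 ≈ 609.73*I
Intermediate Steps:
Z = -600/301 (Z = 600/(-301) = 600*(-1/301) = -600/301 ≈ -1.9934)
h(H, T) = H - 5*T
a = 1/144 ≈ 0.0069444
n(s) = 7921/144 - s (n(s) = 1/144 - (s - 5*11) = 1/144 - (s - 55) = 1/144 - (-55 + s) = 1/144 + (55 - s) = 7921/144 - s)
√(-371829 + n(Z)) = √(-371829 + (7921/144 - 1*(-600/301))) = √(-371829 + (7921/144 + 600/301)) = √(-371829 + 2470621/43344) = √(-16114085555/43344) = I*√4850339752055/3612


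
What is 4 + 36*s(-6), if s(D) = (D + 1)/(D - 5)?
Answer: 224/11 ≈ 20.364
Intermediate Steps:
s(D) = (1 + D)/(-5 + D)
4 + 36*s(-6) = 4 + 36*((1 - 6)/(-5 - 6)) = 4 + 36*(-5/(-11)) = 4 + 36*(-1/11*(-5)) = 4 + 36*(5/11) = 4 + 180/11 = 224/11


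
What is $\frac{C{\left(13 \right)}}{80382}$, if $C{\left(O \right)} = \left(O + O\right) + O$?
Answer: $\frac{13}{26794} \approx 0.00048518$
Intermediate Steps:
$C{\left(O \right)} = 3 O$ ($C{\left(O \right)} = 2 O + O = 3 O$)
$\frac{C{\left(13 \right)}}{80382} = \frac{3 \cdot 13}{80382} = 39 \cdot \frac{1}{80382} = \frac{13}{26794}$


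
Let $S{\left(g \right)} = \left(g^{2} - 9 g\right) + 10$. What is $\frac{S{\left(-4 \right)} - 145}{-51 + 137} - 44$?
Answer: $- \frac{3867}{86} \approx -44.965$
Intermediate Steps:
$S{\left(g \right)} = 10 + g^{2} - 9 g$
$\frac{S{\left(-4 \right)} - 145}{-51 + 137} - 44 = \frac{\left(10 + \left(-4\right)^{2} - -36\right) - 145}{-51 + 137} - 44 = \frac{\left(10 + 16 + 36\right) - 145}{86} - 44 = \left(62 - 145\right) \frac{1}{86} - 44 = \left(-83\right) \frac{1}{86} - 44 = - \frac{83}{86} - 44 = - \frac{3867}{86}$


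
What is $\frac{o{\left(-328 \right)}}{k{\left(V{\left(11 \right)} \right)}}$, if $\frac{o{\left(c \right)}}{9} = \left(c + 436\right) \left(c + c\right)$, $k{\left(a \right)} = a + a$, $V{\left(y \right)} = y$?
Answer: $- \frac{318816}{11} \approx -28983.0$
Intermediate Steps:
$k{\left(a \right)} = 2 a$
$o{\left(c \right)} = 18 c \left(436 + c\right)$ ($o{\left(c \right)} = 9 \left(c + 436\right) \left(c + c\right) = 9 \left(436 + c\right) 2 c = 9 \cdot 2 c \left(436 + c\right) = 18 c \left(436 + c\right)$)
$\frac{o{\left(-328 \right)}}{k{\left(V{\left(11 \right)} \right)}} = \frac{18 \left(-328\right) \left(436 - 328\right)}{2 \cdot 11} = \frac{18 \left(-328\right) 108}{22} = \left(-637632\right) \frac{1}{22} = - \frac{318816}{11}$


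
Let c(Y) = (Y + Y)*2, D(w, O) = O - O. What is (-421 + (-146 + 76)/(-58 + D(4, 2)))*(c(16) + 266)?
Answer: -4017420/29 ≈ -1.3853e+5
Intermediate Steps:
D(w, O) = 0
c(Y) = 4*Y (c(Y) = (2*Y)*2 = 4*Y)
(-421 + (-146 + 76)/(-58 + D(4, 2)))*(c(16) + 266) = (-421 + (-146 + 76)/(-58 + 0))*(4*16 + 266) = (-421 - 70/(-58))*(64 + 266) = (-421 - 70*(-1/58))*330 = (-421 + 35/29)*330 = -12174/29*330 = -4017420/29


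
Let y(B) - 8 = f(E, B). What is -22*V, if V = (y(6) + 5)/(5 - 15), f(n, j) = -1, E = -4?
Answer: 132/5 ≈ 26.400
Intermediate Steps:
y(B) = 7 (y(B) = 8 - 1 = 7)
V = -6/5 (V = (7 + 5)/(5 - 15) = 12/(-10) = 12*(-1/10) = -6/5 ≈ -1.2000)
-22*V = -22*(-6/5) = 132/5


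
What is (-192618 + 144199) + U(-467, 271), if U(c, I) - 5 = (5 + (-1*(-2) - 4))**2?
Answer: -48405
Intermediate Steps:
U(c, I) = 14 (U(c, I) = 5 + (5 + (-1*(-2) - 4))**2 = 5 + (5 + (2 - 4))**2 = 5 + (5 - 2)**2 = 5 + 3**2 = 5 + 9 = 14)
(-192618 + 144199) + U(-467, 271) = (-192618 + 144199) + 14 = -48419 + 14 = -48405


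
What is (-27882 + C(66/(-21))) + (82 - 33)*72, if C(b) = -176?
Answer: -24530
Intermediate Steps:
(-27882 + C(66/(-21))) + (82 - 33)*72 = (-27882 - 176) + (82 - 33)*72 = -28058 + 49*72 = -28058 + 3528 = -24530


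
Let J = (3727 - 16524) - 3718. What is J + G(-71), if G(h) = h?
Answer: -16586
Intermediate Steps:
J = -16515 (J = -12797 - 3718 = -16515)
J + G(-71) = -16515 - 71 = -16586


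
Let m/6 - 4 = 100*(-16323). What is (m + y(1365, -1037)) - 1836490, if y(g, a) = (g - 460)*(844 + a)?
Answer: -11804931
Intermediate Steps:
y(g, a) = (-460 + g)*(844 + a)
m = -9793776 (m = 24 + 6*(100*(-16323)) = 24 + 6*(-1632300) = 24 - 9793800 = -9793776)
(m + y(1365, -1037)) - 1836490 = (-9793776 + (-388240 - 460*(-1037) + 844*1365 - 1037*1365)) - 1836490 = (-9793776 + (-388240 + 477020 + 1152060 - 1415505)) - 1836490 = (-9793776 - 174665) - 1836490 = -9968441 - 1836490 = -11804931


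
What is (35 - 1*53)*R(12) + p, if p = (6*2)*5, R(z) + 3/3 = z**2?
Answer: -2514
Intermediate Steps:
R(z) = -1 + z**2
p = 60 (p = 12*5 = 60)
(35 - 1*53)*R(12) + p = (35 - 1*53)*(-1 + 12**2) + 60 = (35 - 53)*(-1 + 144) + 60 = -18*143 + 60 = -2574 + 60 = -2514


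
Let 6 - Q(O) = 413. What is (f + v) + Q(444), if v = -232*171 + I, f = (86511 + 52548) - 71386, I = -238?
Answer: 27356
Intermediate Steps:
Q(O) = -407 (Q(O) = 6 - 1*413 = 6 - 413 = -407)
f = 67673 (f = 139059 - 71386 = 67673)
v = -39910 (v = -232*171 - 238 = -39672 - 238 = -39910)
(f + v) + Q(444) = (67673 - 39910) - 407 = 27763 - 407 = 27356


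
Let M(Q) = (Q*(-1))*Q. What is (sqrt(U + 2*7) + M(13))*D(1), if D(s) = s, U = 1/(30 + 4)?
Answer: -169 + 3*sqrt(1802)/34 ≈ -165.25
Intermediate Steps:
U = 1/34 ≈ 0.029412
M(Q) = -Q**2 (M(Q) = (-Q)*Q = -Q**2)
(sqrt(U + 2*7) + M(13))*D(1) = (sqrt(1/34 + 2*7) - 1*13**2)*1 = (sqrt(1/34 + 14) - 1*169)*1 = (sqrt(477/34) - 169)*1 = (3*sqrt(1802)/34 - 169)*1 = (-169 + 3*sqrt(1802)/34)*1 = -169 + 3*sqrt(1802)/34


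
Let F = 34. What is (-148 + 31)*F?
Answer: -3978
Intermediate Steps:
(-148 + 31)*F = (-148 + 31)*34 = -117*34 = -3978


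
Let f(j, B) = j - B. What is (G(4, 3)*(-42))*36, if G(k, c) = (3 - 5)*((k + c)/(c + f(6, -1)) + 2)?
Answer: 40824/5 ≈ 8164.8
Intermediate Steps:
G(k, c) = -4 - 2*(c + k)/(7 + c) (G(k, c) = (3 - 5)*((k + c)/(c + (6 - 1*(-1))) + 2) = -2*((c + k)/(c + (6 + 1)) + 2) = -2*((c + k)/(c + 7) + 2) = -2*((c + k)/(7 + c) + 2) = -2*(2 + (c + k)/(7 + c)) = -4 - 2*(c + k)/(7 + c))
(G(4, 3)*(-42))*36 = ((2*(-14 - 1*4 - 3*3)/(7 + 3))*(-42))*36 = ((2*(-14 - 4 - 9)/10)*(-42))*36 = ((2*(⅒)*(-27))*(-42))*36 = -27/5*(-42)*36 = (1134/5)*36 = 40824/5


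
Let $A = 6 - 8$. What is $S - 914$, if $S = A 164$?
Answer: $-1242$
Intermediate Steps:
$A = -2$ ($A = 6 - 8 = -2$)
$S = -328$ ($S = \left(-2\right) 164 = -328$)
$S - 914 = -328 - 914 = -1242$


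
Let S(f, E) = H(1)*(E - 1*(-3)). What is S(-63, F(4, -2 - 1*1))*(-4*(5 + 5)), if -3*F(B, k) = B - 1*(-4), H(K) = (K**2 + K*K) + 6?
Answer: -320/3 ≈ -106.67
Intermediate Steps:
H(K) = 6 + 2*K**2 (H(K) = (K**2 + K**2) + 6 = 2*K**2 + 6 = 6 + 2*K**2)
F(B, k) = -4/3 - B/3 (F(B, k) = -(B - 1*(-4))/3 = -(B + 4)/3 = -(4 + B)/3 = -4/3 - B/3)
S(f, E) = 24 + 8*E (S(f, E) = (6 + 2*1**2)*(E - 1*(-3)) = (6 + 2*1)*(E + 3) = (6 + 2)*(3 + E) = 8*(3 + E) = 24 + 8*E)
S(-63, F(4, -2 - 1*1))*(-4*(5 + 5)) = (24 + 8*(-4/3 - 1/3*4))*(-4*(5 + 5)) = (24 + 8*(-4/3 - 4/3))*(-4*10) = (24 + 8*(-8/3))*(-40) = (24 - 64/3)*(-40) = (8/3)*(-40) = -320/3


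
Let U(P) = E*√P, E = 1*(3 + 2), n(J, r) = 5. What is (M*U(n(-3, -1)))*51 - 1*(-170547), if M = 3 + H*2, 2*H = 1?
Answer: 170547 + 1020*√5 ≈ 1.7283e+5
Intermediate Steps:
H = ½ (H = (½)*1 = ½ ≈ 0.50000)
E = 5 (E = 1*5 = 5)
M = 4 (M = 3 + (½)*2 = 3 + 1 = 4)
U(P) = 5*√P
(M*U(n(-3, -1)))*51 - 1*(-170547) = (4*(5*√5))*51 - 1*(-170547) = (20*√5)*51 + 170547 = 1020*√5 + 170547 = 170547 + 1020*√5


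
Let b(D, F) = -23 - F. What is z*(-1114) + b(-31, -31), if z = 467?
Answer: -520230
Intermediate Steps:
z*(-1114) + b(-31, -31) = 467*(-1114) + (-23 - 1*(-31)) = -520238 + (-23 + 31) = -520238 + 8 = -520230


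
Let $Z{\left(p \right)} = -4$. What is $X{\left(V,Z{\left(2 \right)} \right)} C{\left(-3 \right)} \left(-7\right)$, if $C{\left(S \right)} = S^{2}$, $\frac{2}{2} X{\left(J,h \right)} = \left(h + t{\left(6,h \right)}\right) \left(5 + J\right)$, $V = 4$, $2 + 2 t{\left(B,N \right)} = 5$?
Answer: $\frac{2835}{2} \approx 1417.5$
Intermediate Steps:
$t{\left(B,N \right)} = \frac{3}{2}$ ($t{\left(B,N \right)} = -1 + \frac{1}{2} \cdot 5 = -1 + \frac{5}{2} = \frac{3}{2}$)
$X{\left(J,h \right)} = \left(5 + J\right) \left(\frac{3}{2} + h\right)$ ($X{\left(J,h \right)} = \left(h + \frac{3}{2}\right) \left(5 + J\right) = \left(\frac{3}{2} + h\right) \left(5 + J\right) = \left(5 + J\right) \left(\frac{3}{2} + h\right)$)
$X{\left(V,Z{\left(2 \right)} \right)} C{\left(-3 \right)} \left(-7\right) = \left(\frac{15}{2} + 5 \left(-4\right) + \frac{3}{2} \cdot 4 + 4 \left(-4\right)\right) \left(-3\right)^{2} \left(-7\right) = \left(\frac{15}{2} - 20 + 6 - 16\right) 9 \left(-7\right) = \left(- \frac{45}{2}\right) 9 \left(-7\right) = \left(- \frac{405}{2}\right) \left(-7\right) = \frac{2835}{2}$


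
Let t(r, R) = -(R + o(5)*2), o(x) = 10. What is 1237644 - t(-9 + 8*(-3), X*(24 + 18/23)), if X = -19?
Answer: 28455442/23 ≈ 1.2372e+6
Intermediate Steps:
t(r, R) = -20 - R (t(r, R) = -(R + 10*2) = -(R + 20) = -(20 + R) = -20 - R)
1237644 - t(-9 + 8*(-3), X*(24 + 18/23)) = 1237644 - (-20 - (-19)*(24 + 18/23)) = 1237644 - (-20 - (-19)*570/23) = 1237644 - (-20 - 1*(-10830/23)) = 1237644 - (-20 + 10830/23) = 1237644 - 1*10370/23 = 1237644 - 10370/23 = 28455442/23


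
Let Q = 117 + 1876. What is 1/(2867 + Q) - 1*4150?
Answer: -20168999/4860 ≈ -4150.0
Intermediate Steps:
Q = 1993
1/(2867 + Q) - 1*4150 = 1/(2867 + 1993) - 1*4150 = 1/4860 - 4150 = -20168999/4860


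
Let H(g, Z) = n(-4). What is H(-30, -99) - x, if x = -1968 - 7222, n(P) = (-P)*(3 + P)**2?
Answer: 9194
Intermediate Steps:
n(P) = -P*(3 + P)**2
H(g, Z) = 4 (H(g, Z) = -1*(-4)*(3 - 4)**2 = -1*(-4)*(-1)**2 = -1*(-4)*1 = 4)
x = -9190
H(-30, -99) - x = 4 - 1*(-9190) = 4 + 9190 = 9194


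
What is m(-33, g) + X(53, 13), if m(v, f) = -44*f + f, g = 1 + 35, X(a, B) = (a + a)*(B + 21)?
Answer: 2056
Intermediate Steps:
X(a, B) = 2*a*(21 + B) (X(a, B) = (2*a)*(21 + B) = 2*a*(21 + B))
g = 36
m(v, f) = -43*f
m(-33, g) + X(53, 13) = -43*36 + 2*53*(21 + 13) = -1548 + 2*53*34 = -1548 + 3604 = 2056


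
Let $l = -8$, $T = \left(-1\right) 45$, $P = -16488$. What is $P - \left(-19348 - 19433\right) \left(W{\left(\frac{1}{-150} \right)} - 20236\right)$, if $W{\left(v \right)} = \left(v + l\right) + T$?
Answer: $- \frac{39342222777}{50} \approx -7.8684 \cdot 10^{8}$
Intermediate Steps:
$T = -45$
$W{\left(v \right)} = -53 + v$ ($W{\left(v \right)} = \left(v - 8\right) - 45 = \left(-8 + v\right) - 45 = -53 + v$)
$P - \left(-19348 - 19433\right) \left(W{\left(\frac{1}{-150} \right)} - 20236\right) = -16488 - \left(-19348 - 19433\right) \left(\left(-53 + \frac{1}{-150}\right) - 20236\right) = -16488 - - 38781 \left(\left(-53 - \frac{1}{150}\right) - 20236\right) = -16488 - - 38781 \left(- \frac{7951}{150} - 20236\right) = -16488 - \left(-38781\right) \left(- \frac{3043351}{150}\right) = -16488 - \frac{39341398377}{50} = - \frac{39342222777}{50}$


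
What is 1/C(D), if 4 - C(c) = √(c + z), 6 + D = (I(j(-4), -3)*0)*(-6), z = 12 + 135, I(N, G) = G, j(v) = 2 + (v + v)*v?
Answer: -4/125 - √141/125 ≈ -0.12699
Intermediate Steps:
j(v) = 2 + 2*v² (j(v) = 2 + (2*v)*v = 2 + 2*v²)
z = 147
D = -6 (D = -6 - 3*0*(-6) = -6 + 0*(-6) = -6 + 0 = -6)
C(c) = 4 - √(147 + c) (C(c) = 4 - √(c + 147) = 4 - √(147 + c))
1/C(D) = 1/(4 - √(147 - 6)) = 1/(4 - √141)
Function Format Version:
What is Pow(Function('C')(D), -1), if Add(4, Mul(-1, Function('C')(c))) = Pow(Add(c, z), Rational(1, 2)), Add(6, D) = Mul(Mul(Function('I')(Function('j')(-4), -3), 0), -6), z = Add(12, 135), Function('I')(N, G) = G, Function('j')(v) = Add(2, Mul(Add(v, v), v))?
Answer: Add(Rational(-4, 125), Mul(Rational(-1, 125), Pow(141, Rational(1, 2)))) ≈ -0.12699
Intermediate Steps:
Function('j')(v) = Add(2, Mul(2, Pow(v, 2))) (Function('j')(v) = Add(2, Mul(Mul(2, v), v)) = Add(2, Mul(2, Pow(v, 2))))
z = 147
D = -6 (D = Add(-6, Mul(Mul(-3, 0), -6)) = Add(-6, Mul(0, -6)) = Add(-6, 0) = -6)
Function('C')(c) = Add(4, Mul(-1, Pow(Add(147, c), Rational(1, 2)))) (Function('C')(c) = Add(4, Mul(-1, Pow(Add(c, 147), Rational(1, 2)))) = Add(4, Mul(-1, Pow(Add(147, c), Rational(1, 2)))))
Pow(Function('C')(D), -1) = Pow(Add(4, Mul(-1, Pow(Add(147, -6), Rational(1, 2)))), -1) = Pow(Add(4, Mul(-1, Pow(141, Rational(1, 2)))), -1)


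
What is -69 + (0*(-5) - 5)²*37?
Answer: 856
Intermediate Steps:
-69 + (0*(-5) - 5)²*37 = -69 + (0 - 5)²*37 = -69 + (-5)²*37 = -69 + 25*37 = -69 + 925 = 856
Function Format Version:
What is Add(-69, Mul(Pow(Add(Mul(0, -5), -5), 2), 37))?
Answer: 856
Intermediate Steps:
Add(-69, Mul(Pow(Add(Mul(0, -5), -5), 2), 37)) = Add(-69, Mul(Pow(Add(0, -5), 2), 37)) = Add(-69, Mul(Pow(-5, 2), 37)) = Add(-69, Mul(25, 37)) = Add(-69, 925) = 856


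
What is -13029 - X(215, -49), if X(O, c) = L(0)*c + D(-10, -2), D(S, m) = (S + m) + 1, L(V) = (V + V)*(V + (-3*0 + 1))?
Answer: -13018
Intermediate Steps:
L(V) = 2*V*(1 + V) (L(V) = (2*V)*(V + (0 + 1)) = (2*V)*(V + 1) = (2*V)*(1 + V) = 2*V*(1 + V))
D(S, m) = 1 + S + m
X(O, c) = -11 (X(O, c) = (2*0*(1 + 0))*c + (1 - 10 - 2) = (2*0*1)*c - 11 = 0*c - 11 = 0 - 11 = -11)
-13029 - X(215, -49) = -13029 - 1*(-11) = -13029 + 11 = -13018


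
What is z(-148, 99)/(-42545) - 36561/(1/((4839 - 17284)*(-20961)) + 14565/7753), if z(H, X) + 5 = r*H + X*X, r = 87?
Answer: -629175288437356742417/32329271052647602 ≈ -19461.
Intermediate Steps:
z(H, X) = -5 + X**2 + 87*H (z(H, X) = -5 + (87*H + X*X) = -5 + (87*H + X**2) = -5 + (X**2 + 87*H) = -5 + X**2 + 87*H)
z(-148, 99)/(-42545) - 36561/(1/((4839 - 17284)*(-20961)) + 14565/7753) = (-5 + 99**2 + 87*(-148))/(-42545) - 36561/(1/((4839 - 17284)*(-20961)) + 14565/7753) = (-5 + 9801 - 12876)*(-1/42545) - 36561/(-1/20961/(-12445) + 14565*(1/7753)) = -3080*(-1/42545) - 36561/(-1/12445*(-1/20961) + 14565/7753) = 616/8509 - 36561/(1/260859645 + 14565/7753) = 616/8509 - 36561/3799420737178/2022444827685 = 616/8509 - 36561*2022444827685/3799420737178 = 616/8509 - 73942605344991285/3799420737178 = -629175288437356742417/32329271052647602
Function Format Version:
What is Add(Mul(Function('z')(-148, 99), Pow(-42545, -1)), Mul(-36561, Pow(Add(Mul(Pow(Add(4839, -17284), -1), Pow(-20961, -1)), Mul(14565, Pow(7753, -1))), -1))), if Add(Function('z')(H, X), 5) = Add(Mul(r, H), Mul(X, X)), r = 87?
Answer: Rational(-629175288437356742417, 32329271052647602) ≈ -19461.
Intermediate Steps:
Function('z')(H, X) = Add(-5, Pow(X, 2), Mul(87, H)) (Function('z')(H, X) = Add(-5, Add(Mul(87, H), Mul(X, X))) = Add(-5, Add(Mul(87, H), Pow(X, 2))) = Add(-5, Add(Pow(X, 2), Mul(87, H))) = Add(-5, Pow(X, 2), Mul(87, H)))
Add(Mul(Function('z')(-148, 99), Pow(-42545, -1)), Mul(-36561, Pow(Add(Mul(Pow(Add(4839, -17284), -1), Pow(-20961, -1)), Mul(14565, Pow(7753, -1))), -1))) = Add(Mul(Add(-5, Pow(99, 2), Mul(87, -148)), Pow(-42545, -1)), Mul(-36561, Pow(Add(Mul(Pow(Add(4839, -17284), -1), Pow(-20961, -1)), Mul(14565, Pow(7753, -1))), -1))) = Add(Mul(Add(-5, 9801, -12876), Rational(-1, 42545)), Mul(-36561, Pow(Add(Mul(Pow(-12445, -1), Rational(-1, 20961)), Mul(14565, Rational(1, 7753))), -1))) = Add(Mul(-3080, Rational(-1, 42545)), Mul(-36561, Pow(Add(Mul(Rational(-1, 12445), Rational(-1, 20961)), Rational(14565, 7753)), -1))) = Add(Rational(616, 8509), Mul(-36561, Pow(Add(Rational(1, 260859645), Rational(14565, 7753)), -1))) = Add(Rational(616, 8509), Mul(-36561, Pow(Rational(3799420737178, 2022444827685), -1))) = Add(Rational(616, 8509), Mul(-36561, Rational(2022444827685, 3799420737178))) = Add(Rational(616, 8509), Rational(-73942605344991285, 3799420737178)) = Rational(-629175288437356742417, 32329271052647602)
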